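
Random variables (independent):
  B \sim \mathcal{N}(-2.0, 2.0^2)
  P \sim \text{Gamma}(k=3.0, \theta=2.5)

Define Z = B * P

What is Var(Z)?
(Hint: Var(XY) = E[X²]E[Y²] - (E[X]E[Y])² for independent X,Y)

Var(XY) = E[X²]E[Y²] - (E[X]E[Y])²
E[B] = -2, Var(B) = 4
E[P] = 7.5, Var(P) = 18.75
E[B²] = 4 + (-2)² = 8
E[P²] = 18.75 + 7.5² = 75
Var(Z) = 8*75 - (-2*7.5)²
= 600 - 225 = 375

375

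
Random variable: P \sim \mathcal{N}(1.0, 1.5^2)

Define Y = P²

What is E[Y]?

Using E[X²] = Var(X) + (E[X])²:
E[P] = 1
Var(P) = 1.5^2 = 2.25
E[P²] = 2.25 + 1² = 2.25 + 1 = 3.25

3.25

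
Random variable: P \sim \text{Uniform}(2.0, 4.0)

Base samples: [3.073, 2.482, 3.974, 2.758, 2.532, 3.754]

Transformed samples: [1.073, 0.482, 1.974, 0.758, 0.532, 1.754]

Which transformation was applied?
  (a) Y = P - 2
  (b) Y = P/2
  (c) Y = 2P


Checking option (a) Y = P - 2:
  P = 3.073 -> Y = 1.073 ✓
  P = 2.482 -> Y = 0.482 ✓
  P = 3.974 -> Y = 1.974 ✓
All samples match this transformation.

(a) P - 2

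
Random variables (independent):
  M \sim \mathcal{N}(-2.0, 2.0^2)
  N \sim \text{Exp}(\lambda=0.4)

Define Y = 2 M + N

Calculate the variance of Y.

For independent RVs: Var(aX + bY) = a²Var(X) + b²Var(Y)
Var(M) = 4
Var(N) = 6.25
Var(Y) = 2²*4 + 1²*6.25
= 4*4 + 1*6.25 = 22.25

22.25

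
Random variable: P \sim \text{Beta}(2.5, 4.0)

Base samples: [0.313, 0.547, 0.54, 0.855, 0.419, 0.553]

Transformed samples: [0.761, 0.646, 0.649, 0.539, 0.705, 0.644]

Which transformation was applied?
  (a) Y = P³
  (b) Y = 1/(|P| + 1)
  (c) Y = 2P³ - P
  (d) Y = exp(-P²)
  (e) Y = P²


Checking option (b) Y = 1/(|P| + 1):
  P = 0.313 -> Y = 0.761 ✓
  P = 0.547 -> Y = 0.646 ✓
  P = 0.54 -> Y = 0.649 ✓
All samples match this transformation.

(b) 1/(|P| + 1)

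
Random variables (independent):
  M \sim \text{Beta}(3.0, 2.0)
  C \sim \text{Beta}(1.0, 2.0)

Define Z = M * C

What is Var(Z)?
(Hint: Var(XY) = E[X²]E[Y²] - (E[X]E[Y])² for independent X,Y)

Var(XY) = E[X²]E[Y²] - (E[X]E[Y])²
E[M] = 0.6, Var(M) = 0.04
E[C] = 0.33333333, Var(C) = 0.055555556
E[M²] = 0.04 + 0.6² = 0.4
E[C²] = 0.055555556 + 0.33333333² = 0.16666667
Var(Z) = 0.4*0.16666667 - (0.6*0.33333333)²
= 0.066666667 - 0.04 = 0.026666667

0.026666667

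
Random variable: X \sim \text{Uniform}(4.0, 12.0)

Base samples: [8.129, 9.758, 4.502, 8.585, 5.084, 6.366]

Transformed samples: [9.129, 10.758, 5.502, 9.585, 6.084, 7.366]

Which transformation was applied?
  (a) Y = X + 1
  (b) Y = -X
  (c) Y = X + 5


Checking option (a) Y = X + 1:
  X = 8.129 -> Y = 9.129 ✓
  X = 9.758 -> Y = 10.758 ✓
  X = 4.502 -> Y = 5.502 ✓
All samples match this transformation.

(a) X + 1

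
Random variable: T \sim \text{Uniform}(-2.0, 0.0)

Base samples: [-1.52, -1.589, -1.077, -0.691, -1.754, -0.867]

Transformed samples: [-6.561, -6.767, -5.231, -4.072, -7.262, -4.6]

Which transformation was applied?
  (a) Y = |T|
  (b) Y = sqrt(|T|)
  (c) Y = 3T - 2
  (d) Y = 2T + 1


Checking option (c) Y = 3T - 2:
  T = -1.52 -> Y = -6.561 ✓
  T = -1.589 -> Y = -6.767 ✓
  T = -1.077 -> Y = -5.231 ✓
All samples match this transformation.

(c) 3T - 2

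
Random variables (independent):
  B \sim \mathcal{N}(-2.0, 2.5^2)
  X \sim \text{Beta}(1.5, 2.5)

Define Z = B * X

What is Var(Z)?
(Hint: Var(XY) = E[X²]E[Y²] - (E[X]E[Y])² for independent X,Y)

Var(XY) = E[X²]E[Y²] - (E[X]E[Y])²
E[B] = -2, Var(B) = 6.25
E[X] = 0.375, Var(X) = 0.046875
E[B²] = 6.25 + (-2)² = 10.25
E[X²] = 0.046875 + 0.375² = 0.1875
Var(Z) = 10.25*0.1875 - (-2*0.375)²
= 1.921875 - 0.5625 = 1.359375

1.359375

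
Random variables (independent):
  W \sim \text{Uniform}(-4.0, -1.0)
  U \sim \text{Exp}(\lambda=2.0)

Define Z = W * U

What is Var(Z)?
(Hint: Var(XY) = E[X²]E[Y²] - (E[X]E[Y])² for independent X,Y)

Var(XY) = E[X²]E[Y²] - (E[X]E[Y])²
E[W] = -2.5, Var(W) = 0.75
E[U] = 0.5, Var(U) = 0.25
E[W²] = 0.75 + (-2.5)² = 7
E[U²] = 0.25 + 0.5² = 0.5
Var(Z) = 7*0.5 - (-2.5*0.5)²
= 3.5 - 1.5625 = 1.9375

1.9375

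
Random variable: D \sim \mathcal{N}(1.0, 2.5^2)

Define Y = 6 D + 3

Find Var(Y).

For Y = aD + b: Var(Y) = a² * Var(D)
Var(D) = 2.5^2 = 6.25
Var(Y) = 6² * 6.25 = 36 * 6.25 = 225

225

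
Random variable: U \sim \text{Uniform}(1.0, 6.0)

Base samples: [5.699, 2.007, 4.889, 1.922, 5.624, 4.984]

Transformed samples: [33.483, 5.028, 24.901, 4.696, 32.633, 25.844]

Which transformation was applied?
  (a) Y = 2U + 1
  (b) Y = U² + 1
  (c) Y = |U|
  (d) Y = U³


Checking option (b) Y = U² + 1:
  U = 5.699 -> Y = 33.483 ✓
  U = 2.007 -> Y = 5.028 ✓
  U = 4.889 -> Y = 24.901 ✓
All samples match this transformation.

(b) U² + 1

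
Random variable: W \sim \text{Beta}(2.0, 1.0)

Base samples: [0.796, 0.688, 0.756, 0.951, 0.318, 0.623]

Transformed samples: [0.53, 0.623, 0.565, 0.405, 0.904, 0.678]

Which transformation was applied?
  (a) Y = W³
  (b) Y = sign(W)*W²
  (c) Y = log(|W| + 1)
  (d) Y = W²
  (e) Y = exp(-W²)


Checking option (e) Y = exp(-W²):
  W = 0.796 -> Y = 0.53 ✓
  W = 0.688 -> Y = 0.623 ✓
  W = 0.756 -> Y = 0.565 ✓
All samples match this transformation.

(e) exp(-W²)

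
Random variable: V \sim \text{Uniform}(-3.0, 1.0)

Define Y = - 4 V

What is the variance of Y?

For Y = aV + b: Var(Y) = a² * Var(V)
Var(V) = (1 + 3)^2/12 = 1.3333333
Var(Y) = (-4)² * 1.3333333 = 16 * 1.3333333 = 21.333333

21.333333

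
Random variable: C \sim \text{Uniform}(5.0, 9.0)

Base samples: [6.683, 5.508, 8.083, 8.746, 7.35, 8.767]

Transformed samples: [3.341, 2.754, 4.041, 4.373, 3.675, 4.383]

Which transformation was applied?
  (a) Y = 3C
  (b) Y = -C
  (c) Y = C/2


Checking option (c) Y = C/2:
  C = 6.683 -> Y = 3.341 ✓
  C = 5.508 -> Y = 2.754 ✓
  C = 8.083 -> Y = 4.041 ✓
All samples match this transformation.

(c) C/2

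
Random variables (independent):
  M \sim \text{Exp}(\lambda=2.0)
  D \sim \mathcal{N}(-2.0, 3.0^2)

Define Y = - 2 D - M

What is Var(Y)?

For independent RVs: Var(aX + bY) = a²Var(X) + b²Var(Y)
Var(M) = 0.25
Var(D) = 9
Var(Y) = (-1)²*0.25 + (-2)²*9
= 1*0.25 + 4*9 = 36.25

36.25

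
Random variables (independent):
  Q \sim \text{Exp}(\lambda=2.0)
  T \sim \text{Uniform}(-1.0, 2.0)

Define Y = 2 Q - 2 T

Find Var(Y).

For independent RVs: Var(aX + bY) = a²Var(X) + b²Var(Y)
Var(Q) = 0.25
Var(T) = 0.75
Var(Y) = 2²*0.25 + (-2)²*0.75
= 4*0.25 + 4*0.75 = 4

4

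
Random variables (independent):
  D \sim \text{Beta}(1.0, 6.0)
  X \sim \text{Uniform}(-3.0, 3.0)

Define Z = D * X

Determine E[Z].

For independent RVs: E[XY] = E[X]*E[Y]
E[D] = 0.14285714
E[X] = 0
E[Z] = 0.14285714 * 0 = 0

0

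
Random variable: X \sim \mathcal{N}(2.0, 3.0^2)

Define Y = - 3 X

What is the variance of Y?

For Y = aX + b: Var(Y) = a² * Var(X)
Var(X) = 3.0^2 = 9
Var(Y) = (-3)² * 9 = 9 * 9 = 81

81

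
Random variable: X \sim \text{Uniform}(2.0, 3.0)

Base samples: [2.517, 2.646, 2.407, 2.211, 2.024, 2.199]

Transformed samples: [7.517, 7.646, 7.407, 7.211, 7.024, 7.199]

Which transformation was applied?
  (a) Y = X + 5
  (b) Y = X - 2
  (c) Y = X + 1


Checking option (a) Y = X + 5:
  X = 2.517 -> Y = 7.517 ✓
  X = 2.646 -> Y = 7.646 ✓
  X = 2.407 -> Y = 7.407 ✓
All samples match this transformation.

(a) X + 5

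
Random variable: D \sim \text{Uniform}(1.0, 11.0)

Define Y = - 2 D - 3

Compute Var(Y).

For Y = aD + b: Var(Y) = a² * Var(D)
Var(D) = (11 - 1)^2/12 = 8.3333333
Var(Y) = (-2)² * 8.3333333 = 4 * 8.3333333 = 33.333333

33.333333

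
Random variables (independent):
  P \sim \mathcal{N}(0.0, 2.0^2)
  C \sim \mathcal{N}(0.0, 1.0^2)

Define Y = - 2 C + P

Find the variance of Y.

For independent RVs: Var(aX + bY) = a²Var(X) + b²Var(Y)
Var(P) = 4
Var(C) = 1
Var(Y) = 1²*4 + (-2)²*1
= 1*4 + 4*1 = 8

8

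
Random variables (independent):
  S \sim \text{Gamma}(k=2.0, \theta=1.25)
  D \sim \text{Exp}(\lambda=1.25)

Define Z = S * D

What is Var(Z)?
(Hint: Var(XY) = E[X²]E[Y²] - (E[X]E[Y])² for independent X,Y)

Var(XY) = E[X²]E[Y²] - (E[X]E[Y])²
E[S] = 2.5, Var(S) = 3.125
E[D] = 0.8, Var(D) = 0.64
E[S²] = 3.125 + 2.5² = 9.375
E[D²] = 0.64 + 0.8² = 1.28
Var(Z) = 9.375*1.28 - (2.5*0.8)²
= 12 - 4 = 8

8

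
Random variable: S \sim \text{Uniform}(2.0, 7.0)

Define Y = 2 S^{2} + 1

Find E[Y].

E[Y] = 2*E[S²] + 1
E[S] = 4.5
E[S²] = Var(S) + (E[S])² = 2.0833333 + 20.25 = 22.333333
E[Y] = 2*22.333333 + 1 = 45.666667

45.666667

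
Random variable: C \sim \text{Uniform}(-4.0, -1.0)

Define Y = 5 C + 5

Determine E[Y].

For Y = 5C + 5:
E[Y] = 5 * E[C] + 5
E[C] = (-4 - 1)/2 = -2.5
E[Y] = 5 * (-2.5) + 5 = -7.5

-7.5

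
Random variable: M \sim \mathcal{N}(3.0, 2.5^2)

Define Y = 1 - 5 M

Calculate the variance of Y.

For Y = aM + b: Var(Y) = a² * Var(M)
Var(M) = 2.5^2 = 6.25
Var(Y) = (-5)² * 6.25 = 25 * 6.25 = 156.25

156.25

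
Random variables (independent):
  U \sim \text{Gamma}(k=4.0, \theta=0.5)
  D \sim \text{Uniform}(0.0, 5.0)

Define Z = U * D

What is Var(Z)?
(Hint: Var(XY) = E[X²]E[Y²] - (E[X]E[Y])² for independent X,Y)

Var(XY) = E[X²]E[Y²] - (E[X]E[Y])²
E[U] = 2, Var(U) = 1
E[D] = 2.5, Var(D) = 2.0833333
E[U²] = 1 + 2² = 5
E[D²] = 2.0833333 + 2.5² = 8.3333333
Var(Z) = 5*8.3333333 - (2*2.5)²
= 41.666667 - 25 = 16.666667

16.666667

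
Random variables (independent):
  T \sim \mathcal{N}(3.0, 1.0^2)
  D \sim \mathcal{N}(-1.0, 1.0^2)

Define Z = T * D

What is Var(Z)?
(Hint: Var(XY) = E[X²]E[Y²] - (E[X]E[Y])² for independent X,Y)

Var(XY) = E[X²]E[Y²] - (E[X]E[Y])²
E[T] = 3, Var(T) = 1
E[D] = -1, Var(D) = 1
E[T²] = 1 + 3² = 10
E[D²] = 1 + (-1)² = 2
Var(Z) = 10*2 - (3*(-1))²
= 20 - 9 = 11

11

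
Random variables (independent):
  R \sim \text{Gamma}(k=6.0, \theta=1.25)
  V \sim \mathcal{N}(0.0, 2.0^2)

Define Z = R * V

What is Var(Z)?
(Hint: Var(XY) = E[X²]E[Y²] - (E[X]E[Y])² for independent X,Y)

Var(XY) = E[X²]E[Y²] - (E[X]E[Y])²
E[R] = 7.5, Var(R) = 9.375
E[V] = 0, Var(V) = 4
E[R²] = 9.375 + 7.5² = 65.625
E[V²] = 4 + 0² = 4
Var(Z) = 65.625*4 - (7.5*0)²
= 262.5 - 0 = 262.5

262.5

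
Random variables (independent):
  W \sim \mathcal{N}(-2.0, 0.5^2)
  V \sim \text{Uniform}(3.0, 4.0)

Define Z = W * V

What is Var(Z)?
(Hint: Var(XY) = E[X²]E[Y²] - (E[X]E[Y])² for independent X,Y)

Var(XY) = E[X²]E[Y²] - (E[X]E[Y])²
E[W] = -2, Var(W) = 0.25
E[V] = 3.5, Var(V) = 0.083333333
E[W²] = 0.25 + (-2)² = 4.25
E[V²] = 0.083333333 + 3.5² = 12.333333
Var(Z) = 4.25*12.333333 - (-2*3.5)²
= 52.416667 - 49 = 3.4166667

3.4166667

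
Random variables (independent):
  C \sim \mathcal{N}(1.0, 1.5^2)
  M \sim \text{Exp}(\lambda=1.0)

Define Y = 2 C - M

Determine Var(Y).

For independent RVs: Var(aX + bY) = a²Var(X) + b²Var(Y)
Var(C) = 2.25
Var(M) = 1
Var(Y) = 2²*2.25 + (-1)²*1
= 4*2.25 + 1*1 = 10

10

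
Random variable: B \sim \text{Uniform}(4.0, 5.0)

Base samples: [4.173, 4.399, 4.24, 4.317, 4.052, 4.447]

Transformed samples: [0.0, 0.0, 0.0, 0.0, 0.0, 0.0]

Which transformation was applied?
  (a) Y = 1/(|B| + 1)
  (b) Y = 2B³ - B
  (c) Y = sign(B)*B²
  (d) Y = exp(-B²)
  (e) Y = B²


Checking option (d) Y = exp(-B²):
  B = 4.173 -> Y = 0.0 ✓
  B = 4.399 -> Y = 0.0 ✓
  B = 4.24 -> Y = 0.0 ✓
All samples match this transformation.

(d) exp(-B²)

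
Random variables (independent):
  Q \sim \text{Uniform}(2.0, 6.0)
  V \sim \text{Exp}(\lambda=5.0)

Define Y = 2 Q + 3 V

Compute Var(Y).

For independent RVs: Var(aX + bY) = a²Var(X) + b²Var(Y)
Var(Q) = 1.3333333
Var(V) = 0.04
Var(Y) = 2²*1.3333333 + 3²*0.04
= 4*1.3333333 + 9*0.04 = 5.6933333

5.6933333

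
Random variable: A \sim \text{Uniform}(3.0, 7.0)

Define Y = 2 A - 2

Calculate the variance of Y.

For Y = aA + b: Var(Y) = a² * Var(A)
Var(A) = (7 - 3)^2/12 = 1.3333333
Var(Y) = 2² * 1.3333333 = 4 * 1.3333333 = 5.3333333

5.3333333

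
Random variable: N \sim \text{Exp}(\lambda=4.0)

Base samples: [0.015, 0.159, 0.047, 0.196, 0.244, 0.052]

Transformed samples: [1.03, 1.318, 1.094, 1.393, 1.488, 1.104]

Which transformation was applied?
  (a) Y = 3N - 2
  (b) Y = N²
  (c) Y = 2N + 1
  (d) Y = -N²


Checking option (c) Y = 2N + 1:
  N = 0.015 -> Y = 1.03 ✓
  N = 0.159 -> Y = 1.318 ✓
  N = 0.047 -> Y = 1.094 ✓
All samples match this transformation.

(c) 2N + 1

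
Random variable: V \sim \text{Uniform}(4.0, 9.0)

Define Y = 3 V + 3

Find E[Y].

For Y = 3V + 3:
E[Y] = 3 * E[V] + 3
E[V] = (4 + 9)/2 = 6.5
E[Y] = 3 * 6.5 + 3 = 22.5

22.5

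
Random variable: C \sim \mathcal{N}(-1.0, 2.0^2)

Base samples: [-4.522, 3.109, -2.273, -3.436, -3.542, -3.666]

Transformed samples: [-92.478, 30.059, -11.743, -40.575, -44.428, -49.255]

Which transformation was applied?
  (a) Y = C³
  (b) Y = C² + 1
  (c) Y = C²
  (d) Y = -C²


Checking option (a) Y = C³:
  C = -4.522 -> Y = -92.478 ✓
  C = 3.109 -> Y = 30.059 ✓
  C = -2.273 -> Y = -11.743 ✓
All samples match this transformation.

(a) C³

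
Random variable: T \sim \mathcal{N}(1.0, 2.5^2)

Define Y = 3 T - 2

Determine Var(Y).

For Y = aT + b: Var(Y) = a² * Var(T)
Var(T) = 2.5^2 = 6.25
Var(Y) = 3² * 6.25 = 9 * 6.25 = 56.25

56.25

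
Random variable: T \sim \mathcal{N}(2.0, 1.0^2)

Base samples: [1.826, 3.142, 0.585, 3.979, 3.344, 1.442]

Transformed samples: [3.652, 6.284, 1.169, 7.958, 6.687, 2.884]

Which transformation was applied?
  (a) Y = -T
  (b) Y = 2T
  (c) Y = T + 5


Checking option (b) Y = 2T:
  T = 1.826 -> Y = 3.652 ✓
  T = 3.142 -> Y = 6.284 ✓
  T = 0.585 -> Y = 1.169 ✓
All samples match this transformation.

(b) 2T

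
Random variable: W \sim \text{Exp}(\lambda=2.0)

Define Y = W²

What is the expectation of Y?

Using E[X²] = Var(X) + (E[X])²:
E[W] = 0.5
Var(W) = 1/2.0^2 = 0.25
E[W²] = 0.25 + 0.5² = 0.25 + 0.25 = 0.5

0.5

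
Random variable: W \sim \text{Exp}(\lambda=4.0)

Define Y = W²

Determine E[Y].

Using E[X²] = Var(X) + (E[X])²:
E[W] = 0.25
Var(W) = 1/4.0^2 = 0.0625
E[W²] = 0.0625 + 0.25² = 0.0625 + 0.0625 = 0.125

0.125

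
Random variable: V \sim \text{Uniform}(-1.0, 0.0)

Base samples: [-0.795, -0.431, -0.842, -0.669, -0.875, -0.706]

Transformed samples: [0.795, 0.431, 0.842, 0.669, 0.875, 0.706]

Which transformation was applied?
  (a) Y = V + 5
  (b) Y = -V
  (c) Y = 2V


Checking option (b) Y = -V:
  V = -0.795 -> Y = 0.795 ✓
  V = -0.431 -> Y = 0.431 ✓
  V = -0.842 -> Y = 0.842 ✓
All samples match this transformation.

(b) -V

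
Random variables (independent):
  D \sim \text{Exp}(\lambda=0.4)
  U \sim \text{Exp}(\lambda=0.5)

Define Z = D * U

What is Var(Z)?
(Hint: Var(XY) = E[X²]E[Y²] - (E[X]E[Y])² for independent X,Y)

Var(XY) = E[X²]E[Y²] - (E[X]E[Y])²
E[D] = 2.5, Var(D) = 6.25
E[U] = 2, Var(U) = 4
E[D²] = 6.25 + 2.5² = 12.5
E[U²] = 4 + 2² = 8
Var(Z) = 12.5*8 - (2.5*2)²
= 100 - 25 = 75

75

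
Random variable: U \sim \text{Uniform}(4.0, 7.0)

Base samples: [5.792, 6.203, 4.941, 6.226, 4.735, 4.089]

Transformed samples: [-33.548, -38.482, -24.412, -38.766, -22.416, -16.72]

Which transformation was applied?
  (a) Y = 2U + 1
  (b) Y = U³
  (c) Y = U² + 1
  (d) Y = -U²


Checking option (d) Y = -U²:
  U = 5.792 -> Y = -33.548 ✓
  U = 6.203 -> Y = -38.482 ✓
  U = 4.941 -> Y = -24.412 ✓
All samples match this transformation.

(d) -U²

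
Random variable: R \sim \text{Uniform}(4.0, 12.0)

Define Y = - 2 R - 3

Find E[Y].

For Y = -2R - 3:
E[Y] = -2 * E[R] - 3
E[R] = (4 + 12)/2 = 8
E[Y] = -2 * 8 - 3 = -19

-19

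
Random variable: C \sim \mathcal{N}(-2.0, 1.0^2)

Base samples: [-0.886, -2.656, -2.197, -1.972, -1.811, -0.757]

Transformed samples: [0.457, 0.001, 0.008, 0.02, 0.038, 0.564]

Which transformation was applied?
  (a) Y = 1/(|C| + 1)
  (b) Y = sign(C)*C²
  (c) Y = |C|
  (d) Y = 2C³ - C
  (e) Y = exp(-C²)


Checking option (e) Y = exp(-C²):
  C = -0.886 -> Y = 0.457 ✓
  C = -2.656 -> Y = 0.001 ✓
  C = -2.197 -> Y = 0.008 ✓
All samples match this transformation.

(e) exp(-C²)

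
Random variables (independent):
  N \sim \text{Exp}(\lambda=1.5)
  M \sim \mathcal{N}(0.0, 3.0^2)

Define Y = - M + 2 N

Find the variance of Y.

For independent RVs: Var(aX + bY) = a²Var(X) + b²Var(Y)
Var(N) = 0.44444444
Var(M) = 9
Var(Y) = 2²*0.44444444 + (-1)²*9
= 4*0.44444444 + 1*9 = 10.777778

10.777778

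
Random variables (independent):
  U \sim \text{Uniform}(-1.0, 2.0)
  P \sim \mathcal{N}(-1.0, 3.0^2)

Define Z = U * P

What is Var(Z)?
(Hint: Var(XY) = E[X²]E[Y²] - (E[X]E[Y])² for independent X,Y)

Var(XY) = E[X²]E[Y²] - (E[X]E[Y])²
E[U] = 0.5, Var(U) = 0.75
E[P] = -1, Var(P) = 9
E[U²] = 0.75 + 0.5² = 1
E[P²] = 9 + (-1)² = 10
Var(Z) = 1*10 - (0.5*(-1))²
= 10 - 0.25 = 9.75

9.75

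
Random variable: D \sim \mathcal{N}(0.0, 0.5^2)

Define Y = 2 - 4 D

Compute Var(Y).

For Y = aD + b: Var(Y) = a² * Var(D)
Var(D) = 0.5^2 = 0.25
Var(Y) = (-4)² * 0.25 = 16 * 0.25 = 4

4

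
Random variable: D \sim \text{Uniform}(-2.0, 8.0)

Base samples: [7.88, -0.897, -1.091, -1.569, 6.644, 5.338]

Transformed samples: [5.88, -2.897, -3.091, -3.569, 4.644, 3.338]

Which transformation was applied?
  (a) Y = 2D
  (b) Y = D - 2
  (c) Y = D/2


Checking option (b) Y = D - 2:
  D = 7.88 -> Y = 5.88 ✓
  D = -0.897 -> Y = -2.897 ✓
  D = -1.091 -> Y = -3.091 ✓
All samples match this transformation.

(b) D - 2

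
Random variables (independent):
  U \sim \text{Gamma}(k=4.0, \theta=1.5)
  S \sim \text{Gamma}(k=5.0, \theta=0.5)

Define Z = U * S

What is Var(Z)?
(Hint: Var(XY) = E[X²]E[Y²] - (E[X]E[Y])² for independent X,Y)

Var(XY) = E[X²]E[Y²] - (E[X]E[Y])²
E[U] = 6, Var(U) = 9
E[S] = 2.5, Var(S) = 1.25
E[U²] = 9 + 6² = 45
E[S²] = 1.25 + 2.5² = 7.5
Var(Z) = 45*7.5 - (6*2.5)²
= 337.5 - 225 = 112.5

112.5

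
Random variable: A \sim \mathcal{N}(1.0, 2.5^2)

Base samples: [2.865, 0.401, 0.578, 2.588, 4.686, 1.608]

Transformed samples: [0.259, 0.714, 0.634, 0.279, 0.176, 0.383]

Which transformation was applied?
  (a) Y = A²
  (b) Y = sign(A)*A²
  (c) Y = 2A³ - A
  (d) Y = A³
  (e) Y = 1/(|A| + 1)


Checking option (e) Y = 1/(|A| + 1):
  A = 2.865 -> Y = 0.259 ✓
  A = 0.401 -> Y = 0.714 ✓
  A = 0.578 -> Y = 0.634 ✓
All samples match this transformation.

(e) 1/(|A| + 1)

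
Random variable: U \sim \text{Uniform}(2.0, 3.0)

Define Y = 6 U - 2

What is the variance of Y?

For Y = aU + b: Var(Y) = a² * Var(U)
Var(U) = (3 - 2)^2/12 = 0.083333333
Var(Y) = 6² * 0.083333333 = 36 * 0.083333333 = 3

3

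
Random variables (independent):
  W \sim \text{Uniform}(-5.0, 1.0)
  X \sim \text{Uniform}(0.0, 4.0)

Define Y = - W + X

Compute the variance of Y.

For independent RVs: Var(aX + bY) = a²Var(X) + b²Var(Y)
Var(W) = 3
Var(X) = 1.3333333
Var(Y) = (-1)²*3 + 1²*1.3333333
= 1*3 + 1*1.3333333 = 4.3333333

4.3333333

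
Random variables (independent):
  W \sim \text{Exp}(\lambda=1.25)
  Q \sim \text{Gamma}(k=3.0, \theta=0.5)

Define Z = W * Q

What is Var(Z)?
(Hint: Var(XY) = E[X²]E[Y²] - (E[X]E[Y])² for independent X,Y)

Var(XY) = E[X²]E[Y²] - (E[X]E[Y])²
E[W] = 0.8, Var(W) = 0.64
E[Q] = 1.5, Var(Q) = 0.75
E[W²] = 0.64 + 0.8² = 1.28
E[Q²] = 0.75 + 1.5² = 3
Var(Z) = 1.28*3 - (0.8*1.5)²
= 3.84 - 1.44 = 2.4

2.4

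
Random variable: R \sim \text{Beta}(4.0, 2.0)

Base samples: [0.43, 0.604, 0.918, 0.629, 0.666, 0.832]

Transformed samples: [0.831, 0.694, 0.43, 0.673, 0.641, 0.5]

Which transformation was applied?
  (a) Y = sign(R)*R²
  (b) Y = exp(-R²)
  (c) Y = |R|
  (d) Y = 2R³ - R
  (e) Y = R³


Checking option (b) Y = exp(-R²):
  R = 0.43 -> Y = 0.831 ✓
  R = 0.604 -> Y = 0.694 ✓
  R = 0.918 -> Y = 0.43 ✓
All samples match this transformation.

(b) exp(-R²)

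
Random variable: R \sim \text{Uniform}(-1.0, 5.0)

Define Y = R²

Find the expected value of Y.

E[R²] = Var(R) + (E[R])² = 3 + 4 = 7

7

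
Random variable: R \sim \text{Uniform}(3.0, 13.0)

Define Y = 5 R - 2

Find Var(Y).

For Y = aR + b: Var(Y) = a² * Var(R)
Var(R) = (13 - 3)^2/12 = 8.3333333
Var(Y) = 5² * 8.3333333 = 25 * 8.3333333 = 208.33333

208.33333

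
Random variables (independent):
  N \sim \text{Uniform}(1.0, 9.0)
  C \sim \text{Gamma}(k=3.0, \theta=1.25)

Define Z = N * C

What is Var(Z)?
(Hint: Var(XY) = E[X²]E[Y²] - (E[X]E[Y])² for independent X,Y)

Var(XY) = E[X²]E[Y²] - (E[X]E[Y])²
E[N] = 5, Var(N) = 5.3333333
E[C] = 3.75, Var(C) = 4.6875
E[N²] = 5.3333333 + 5² = 30.333333
E[C²] = 4.6875 + 3.75² = 18.75
Var(Z) = 30.333333*18.75 - (5*3.75)²
= 568.75 - 351.5625 = 217.1875

217.1875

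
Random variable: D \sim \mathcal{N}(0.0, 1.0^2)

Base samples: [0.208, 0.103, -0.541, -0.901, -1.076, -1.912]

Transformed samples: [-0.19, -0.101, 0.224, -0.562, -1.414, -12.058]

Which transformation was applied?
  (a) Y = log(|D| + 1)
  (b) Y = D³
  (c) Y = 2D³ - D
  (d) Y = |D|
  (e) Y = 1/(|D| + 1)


Checking option (c) Y = 2D³ - D:
  D = 0.208 -> Y = -0.19 ✓
  D = 0.103 -> Y = -0.101 ✓
  D = -0.541 -> Y = 0.224 ✓
All samples match this transformation.

(c) 2D³ - D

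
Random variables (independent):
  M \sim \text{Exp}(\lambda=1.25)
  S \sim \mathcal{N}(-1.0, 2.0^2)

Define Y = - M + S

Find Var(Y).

For independent RVs: Var(aX + bY) = a²Var(X) + b²Var(Y)
Var(M) = 0.64
Var(S) = 4
Var(Y) = (-1)²*0.64 + 1²*4
= 1*0.64 + 1*4 = 4.64

4.64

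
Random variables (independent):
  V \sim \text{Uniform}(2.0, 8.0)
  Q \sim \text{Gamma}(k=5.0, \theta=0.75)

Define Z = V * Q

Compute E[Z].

For independent RVs: E[XY] = E[X]*E[Y]
E[V] = 5
E[Q] = 3.75
E[Z] = 5 * 3.75 = 18.75

18.75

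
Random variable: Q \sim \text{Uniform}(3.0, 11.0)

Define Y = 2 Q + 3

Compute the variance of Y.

For Y = aQ + b: Var(Y) = a² * Var(Q)
Var(Q) = (11 - 3)^2/12 = 5.3333333
Var(Y) = 2² * 5.3333333 = 4 * 5.3333333 = 21.333333

21.333333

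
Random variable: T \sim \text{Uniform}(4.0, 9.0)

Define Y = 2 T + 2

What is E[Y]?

For Y = 2T + 2:
E[Y] = 2 * E[T] + 2
E[T] = (4 + 9)/2 = 6.5
E[Y] = 2 * 6.5 + 2 = 15

15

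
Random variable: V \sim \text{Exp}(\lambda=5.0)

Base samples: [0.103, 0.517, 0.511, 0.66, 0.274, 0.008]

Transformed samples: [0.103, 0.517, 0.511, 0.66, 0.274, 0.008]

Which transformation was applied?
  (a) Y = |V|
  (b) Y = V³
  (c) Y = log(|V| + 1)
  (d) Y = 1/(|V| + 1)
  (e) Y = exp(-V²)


Checking option (a) Y = |V|:
  V = 0.103 -> Y = 0.103 ✓
  V = 0.517 -> Y = 0.517 ✓
  V = 0.511 -> Y = 0.511 ✓
All samples match this transformation.

(a) |V|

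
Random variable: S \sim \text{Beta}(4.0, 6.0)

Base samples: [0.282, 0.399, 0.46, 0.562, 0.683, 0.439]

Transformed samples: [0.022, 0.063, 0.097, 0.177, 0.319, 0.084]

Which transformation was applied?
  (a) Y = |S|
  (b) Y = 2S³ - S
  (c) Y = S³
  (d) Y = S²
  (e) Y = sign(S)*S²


Checking option (c) Y = S³:
  S = 0.282 -> Y = 0.022 ✓
  S = 0.399 -> Y = 0.063 ✓
  S = 0.46 -> Y = 0.097 ✓
All samples match this transformation.

(c) S³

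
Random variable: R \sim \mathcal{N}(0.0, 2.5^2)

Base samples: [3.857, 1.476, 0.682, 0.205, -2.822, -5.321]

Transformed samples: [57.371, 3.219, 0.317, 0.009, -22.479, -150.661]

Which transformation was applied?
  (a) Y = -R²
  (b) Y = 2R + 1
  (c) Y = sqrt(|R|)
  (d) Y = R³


Checking option (d) Y = R³:
  R = 3.857 -> Y = 57.371 ✓
  R = 1.476 -> Y = 3.219 ✓
  R = 0.682 -> Y = 0.317 ✓
All samples match this transformation.

(d) R³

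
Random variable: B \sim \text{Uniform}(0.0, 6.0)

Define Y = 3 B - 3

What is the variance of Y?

For Y = aB + b: Var(Y) = a² * Var(B)
Var(B) = (6 - 0)^2/12 = 3
Var(Y) = 3² * 3 = 9 * 3 = 27

27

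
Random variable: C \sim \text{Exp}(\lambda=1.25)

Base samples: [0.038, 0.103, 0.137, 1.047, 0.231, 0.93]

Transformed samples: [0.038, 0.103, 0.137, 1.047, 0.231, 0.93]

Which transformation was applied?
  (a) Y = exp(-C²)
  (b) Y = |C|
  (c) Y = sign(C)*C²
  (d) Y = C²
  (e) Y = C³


Checking option (b) Y = |C|:
  C = 0.038 -> Y = 0.038 ✓
  C = 0.103 -> Y = 0.103 ✓
  C = 0.137 -> Y = 0.137 ✓
All samples match this transformation.

(b) |C|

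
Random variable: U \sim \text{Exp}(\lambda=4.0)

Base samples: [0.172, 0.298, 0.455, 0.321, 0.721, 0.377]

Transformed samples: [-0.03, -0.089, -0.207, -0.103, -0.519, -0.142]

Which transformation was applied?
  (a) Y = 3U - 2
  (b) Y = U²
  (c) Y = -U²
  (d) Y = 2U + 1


Checking option (c) Y = -U²:
  U = 0.172 -> Y = -0.03 ✓
  U = 0.298 -> Y = -0.089 ✓
  U = 0.455 -> Y = -0.207 ✓
All samples match this transformation.

(c) -U²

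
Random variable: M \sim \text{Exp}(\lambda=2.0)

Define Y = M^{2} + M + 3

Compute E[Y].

E[Y] = 1*E[M²] + 1*E[M] + 3
E[M] = 0.5
E[M²] = Var(M) + (E[M])² = 0.25 + 0.25 = 0.5
E[Y] = 1*0.5 + 1*0.5 + 3 = 4

4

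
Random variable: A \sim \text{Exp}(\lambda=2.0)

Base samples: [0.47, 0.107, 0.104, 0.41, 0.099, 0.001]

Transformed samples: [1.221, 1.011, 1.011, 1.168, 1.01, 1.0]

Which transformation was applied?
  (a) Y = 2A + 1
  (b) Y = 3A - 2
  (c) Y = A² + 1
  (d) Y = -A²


Checking option (c) Y = A² + 1:
  A = 0.47 -> Y = 1.221 ✓
  A = 0.107 -> Y = 1.011 ✓
  A = 0.104 -> Y = 1.011 ✓
All samples match this transformation.

(c) A² + 1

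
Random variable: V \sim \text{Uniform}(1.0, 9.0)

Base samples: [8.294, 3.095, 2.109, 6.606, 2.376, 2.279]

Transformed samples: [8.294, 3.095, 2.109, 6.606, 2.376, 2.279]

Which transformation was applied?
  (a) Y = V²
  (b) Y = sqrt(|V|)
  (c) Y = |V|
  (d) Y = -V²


Checking option (c) Y = |V|:
  V = 8.294 -> Y = 8.294 ✓
  V = 3.095 -> Y = 3.095 ✓
  V = 2.109 -> Y = 2.109 ✓
All samples match this transformation.

(c) |V|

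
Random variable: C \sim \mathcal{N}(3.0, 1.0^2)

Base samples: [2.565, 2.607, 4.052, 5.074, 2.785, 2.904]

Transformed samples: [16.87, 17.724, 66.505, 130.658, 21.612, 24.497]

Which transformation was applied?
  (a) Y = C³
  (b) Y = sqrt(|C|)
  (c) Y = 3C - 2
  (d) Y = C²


Checking option (a) Y = C³:
  C = 2.565 -> Y = 16.87 ✓
  C = 2.607 -> Y = 17.724 ✓
  C = 4.052 -> Y = 66.505 ✓
All samples match this transformation.

(a) C³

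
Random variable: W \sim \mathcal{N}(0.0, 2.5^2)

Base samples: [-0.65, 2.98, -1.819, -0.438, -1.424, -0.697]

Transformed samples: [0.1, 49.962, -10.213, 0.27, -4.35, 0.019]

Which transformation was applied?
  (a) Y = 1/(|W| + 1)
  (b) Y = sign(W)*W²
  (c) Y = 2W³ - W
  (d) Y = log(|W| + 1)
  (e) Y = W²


Checking option (c) Y = 2W³ - W:
  W = -0.65 -> Y = 0.1 ✓
  W = 2.98 -> Y = 49.962 ✓
  W = -1.819 -> Y = -10.213 ✓
All samples match this transformation.

(c) 2W³ - W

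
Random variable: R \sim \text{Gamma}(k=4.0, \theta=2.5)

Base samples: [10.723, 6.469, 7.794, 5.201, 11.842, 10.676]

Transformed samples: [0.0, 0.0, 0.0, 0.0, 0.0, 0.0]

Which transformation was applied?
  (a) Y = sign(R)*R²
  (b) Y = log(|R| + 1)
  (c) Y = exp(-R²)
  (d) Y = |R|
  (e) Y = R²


Checking option (c) Y = exp(-R²):
  R = 10.723 -> Y = 0.0 ✓
  R = 6.469 -> Y = 0.0 ✓
  R = 7.794 -> Y = 0.0 ✓
All samples match this transformation.

(c) exp(-R²)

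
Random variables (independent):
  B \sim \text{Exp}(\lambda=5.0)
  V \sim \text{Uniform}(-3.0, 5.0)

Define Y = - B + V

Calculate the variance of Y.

For independent RVs: Var(aX + bY) = a²Var(X) + b²Var(Y)
Var(B) = 0.04
Var(V) = 5.3333333
Var(Y) = (-1)²*0.04 + 1²*5.3333333
= 1*0.04 + 1*5.3333333 = 5.3733333

5.3733333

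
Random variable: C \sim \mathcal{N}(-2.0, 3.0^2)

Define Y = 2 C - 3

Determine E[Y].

For Y = 2C - 3:
E[Y] = 2 * E[C] - 3
E[C] = -2.0 = -2
E[Y] = 2 * (-2) - 3 = -7

-7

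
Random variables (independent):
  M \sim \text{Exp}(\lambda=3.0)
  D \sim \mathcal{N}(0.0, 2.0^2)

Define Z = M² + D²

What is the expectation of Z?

E[Z] = E[M²] + E[D²]
E[M²] = Var(M) + E[M]² = 0.11111111 + 0.11111111 = 0.22222222
E[D²] = Var(D) + E[D]² = 4 + 0 = 4
E[Z] = 0.22222222 + 4 = 4.2222222

4.2222222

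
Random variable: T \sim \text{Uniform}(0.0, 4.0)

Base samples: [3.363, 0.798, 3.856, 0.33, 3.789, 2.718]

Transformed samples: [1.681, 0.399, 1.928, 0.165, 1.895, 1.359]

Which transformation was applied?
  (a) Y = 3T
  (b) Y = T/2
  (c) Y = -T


Checking option (b) Y = T/2:
  T = 3.363 -> Y = 1.681 ✓
  T = 0.798 -> Y = 0.399 ✓
  T = 3.856 -> Y = 1.928 ✓
All samples match this transformation.

(b) T/2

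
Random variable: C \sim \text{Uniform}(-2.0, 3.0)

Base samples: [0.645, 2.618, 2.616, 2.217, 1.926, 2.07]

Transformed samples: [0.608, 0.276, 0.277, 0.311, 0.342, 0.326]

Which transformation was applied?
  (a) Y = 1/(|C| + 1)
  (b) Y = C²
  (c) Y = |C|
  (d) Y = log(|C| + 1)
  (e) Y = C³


Checking option (a) Y = 1/(|C| + 1):
  C = 0.645 -> Y = 0.608 ✓
  C = 2.618 -> Y = 0.276 ✓
  C = 2.616 -> Y = 0.277 ✓
All samples match this transformation.

(a) 1/(|C| + 1)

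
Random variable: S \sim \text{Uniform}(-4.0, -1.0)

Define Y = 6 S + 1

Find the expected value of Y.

For Y = 6S + 1:
E[Y] = 6 * E[S] + 1
E[S] = (-4 - 1)/2 = -2.5
E[Y] = 6 * (-2.5) + 1 = -14

-14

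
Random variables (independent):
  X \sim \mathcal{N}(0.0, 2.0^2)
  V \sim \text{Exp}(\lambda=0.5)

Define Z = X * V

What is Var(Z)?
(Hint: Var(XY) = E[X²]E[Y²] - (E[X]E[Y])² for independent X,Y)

Var(XY) = E[X²]E[Y²] - (E[X]E[Y])²
E[X] = 0, Var(X) = 4
E[V] = 2, Var(V) = 4
E[X²] = 4 + 0² = 4
E[V²] = 4 + 2² = 8
Var(Z) = 4*8 - (0*2)²
= 32 - 0 = 32

32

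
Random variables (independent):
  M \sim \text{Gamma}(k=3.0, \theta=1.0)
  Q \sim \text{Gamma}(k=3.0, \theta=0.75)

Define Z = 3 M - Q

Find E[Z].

E[Z] = 3*E[M] - 1*E[Q]
E[M] = 3
E[Q] = 2.25
E[Z] = 3*3 - 1*2.25 = 6.75

6.75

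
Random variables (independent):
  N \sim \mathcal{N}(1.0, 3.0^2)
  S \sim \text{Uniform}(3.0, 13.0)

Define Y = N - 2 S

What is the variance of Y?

For independent RVs: Var(aX + bY) = a²Var(X) + b²Var(Y)
Var(N) = 9
Var(S) = 8.3333333
Var(Y) = 1²*9 + (-2)²*8.3333333
= 1*9 + 4*8.3333333 = 42.333333

42.333333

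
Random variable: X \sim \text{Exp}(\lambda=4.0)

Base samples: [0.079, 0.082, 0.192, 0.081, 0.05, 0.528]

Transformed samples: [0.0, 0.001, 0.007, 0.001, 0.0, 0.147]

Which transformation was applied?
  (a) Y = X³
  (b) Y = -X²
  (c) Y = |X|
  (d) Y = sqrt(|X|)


Checking option (a) Y = X³:
  X = 0.079 -> Y = 0.0 ✓
  X = 0.082 -> Y = 0.001 ✓
  X = 0.192 -> Y = 0.007 ✓
All samples match this transformation.

(a) X³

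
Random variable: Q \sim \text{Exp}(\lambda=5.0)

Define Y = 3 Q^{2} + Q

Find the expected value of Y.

E[Y] = 3*E[Q²] + 1*E[Q]
E[Q] = 0.2
E[Q²] = Var(Q) + (E[Q])² = 0.04 + 0.04 = 0.08
E[Y] = 3*0.08 + 1*0.2 = 0.44

0.44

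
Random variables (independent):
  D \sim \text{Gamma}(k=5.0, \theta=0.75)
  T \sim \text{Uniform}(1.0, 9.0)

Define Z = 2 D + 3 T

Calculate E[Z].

E[Z] = 2*E[D] + 3*E[T]
E[D] = 3.75
E[T] = 5
E[Z] = 2*3.75 + 3*5 = 22.5

22.5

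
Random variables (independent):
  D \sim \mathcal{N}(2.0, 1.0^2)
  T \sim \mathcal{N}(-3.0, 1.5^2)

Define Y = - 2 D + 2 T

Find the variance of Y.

For independent RVs: Var(aX + bY) = a²Var(X) + b²Var(Y)
Var(D) = 1
Var(T) = 2.25
Var(Y) = (-2)²*1 + 2²*2.25
= 4*1 + 4*2.25 = 13

13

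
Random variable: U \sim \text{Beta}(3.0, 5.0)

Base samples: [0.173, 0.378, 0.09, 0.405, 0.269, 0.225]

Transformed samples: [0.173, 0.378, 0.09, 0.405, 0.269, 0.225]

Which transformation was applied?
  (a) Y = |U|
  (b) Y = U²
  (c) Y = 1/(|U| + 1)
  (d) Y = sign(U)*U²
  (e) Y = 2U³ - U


Checking option (a) Y = |U|:
  U = 0.173 -> Y = 0.173 ✓
  U = 0.378 -> Y = 0.378 ✓
  U = 0.09 -> Y = 0.09 ✓
All samples match this transformation.

(a) |U|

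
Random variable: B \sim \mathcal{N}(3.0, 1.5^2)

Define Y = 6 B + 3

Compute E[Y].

For Y = 6B + 3:
E[Y] = 6 * E[B] + 3
E[B] = 3.0 = 3
E[Y] = 6 * 3 + 3 = 21

21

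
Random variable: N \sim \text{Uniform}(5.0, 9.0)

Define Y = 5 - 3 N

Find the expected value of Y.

For Y = -3N + 5:
E[Y] = -3 * E[N] + 5
E[N] = (5 + 9)/2 = 7
E[Y] = -3 * 7 + 5 = -16

-16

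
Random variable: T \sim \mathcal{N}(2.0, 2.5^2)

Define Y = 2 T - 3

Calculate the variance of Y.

For Y = aT + b: Var(Y) = a² * Var(T)
Var(T) = 2.5^2 = 6.25
Var(Y) = 2² * 6.25 = 4 * 6.25 = 25

25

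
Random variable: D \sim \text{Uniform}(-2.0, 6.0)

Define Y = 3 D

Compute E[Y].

For Y = 3D:
E[Y] = 3 * E[D]
E[D] = (-2 + 6)/2 = 2
E[Y] = 3 * 2 = 6

6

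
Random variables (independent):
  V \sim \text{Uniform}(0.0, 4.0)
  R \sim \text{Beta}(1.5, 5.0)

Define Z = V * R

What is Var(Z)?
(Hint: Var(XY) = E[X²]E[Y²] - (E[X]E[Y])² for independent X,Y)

Var(XY) = E[X²]E[Y²] - (E[X]E[Y])²
E[V] = 2, Var(V) = 1.3333333
E[R] = 0.23076923, Var(R) = 0.023668639
E[V²] = 1.3333333 + 2² = 5.3333333
E[R²] = 0.023668639 + 0.23076923² = 0.076923077
Var(Z) = 5.3333333*0.076923077 - (2*0.23076923)²
= 0.41025641 - 0.21301775 = 0.19723866

0.19723866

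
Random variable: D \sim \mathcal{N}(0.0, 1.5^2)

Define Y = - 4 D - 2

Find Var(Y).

For Y = aD + b: Var(Y) = a² * Var(D)
Var(D) = 1.5^2 = 2.25
Var(Y) = (-4)² * 2.25 = 16 * 2.25 = 36

36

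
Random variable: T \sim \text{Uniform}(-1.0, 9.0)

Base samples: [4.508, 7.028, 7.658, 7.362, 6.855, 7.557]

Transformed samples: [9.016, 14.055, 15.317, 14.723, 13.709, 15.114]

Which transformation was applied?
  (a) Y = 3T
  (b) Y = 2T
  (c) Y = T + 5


Checking option (b) Y = 2T:
  T = 4.508 -> Y = 9.016 ✓
  T = 7.028 -> Y = 14.055 ✓
  T = 7.658 -> Y = 15.317 ✓
All samples match this transformation.

(b) 2T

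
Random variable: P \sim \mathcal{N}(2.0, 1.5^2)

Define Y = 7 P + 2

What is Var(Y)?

For Y = aP + b: Var(Y) = a² * Var(P)
Var(P) = 1.5^2 = 2.25
Var(Y) = 7² * 2.25 = 49 * 2.25 = 110.25

110.25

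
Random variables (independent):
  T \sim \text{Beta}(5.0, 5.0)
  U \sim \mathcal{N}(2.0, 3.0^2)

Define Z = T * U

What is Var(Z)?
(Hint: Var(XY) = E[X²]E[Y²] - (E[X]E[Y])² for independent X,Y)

Var(XY) = E[X²]E[Y²] - (E[X]E[Y])²
E[T] = 0.5, Var(T) = 0.022727273
E[U] = 2, Var(U) = 9
E[T²] = 0.022727273 + 0.5² = 0.27272727
E[U²] = 9 + 2² = 13
Var(Z) = 0.27272727*13 - (0.5*2)²
= 3.5454545 - 1 = 2.5454545

2.5454545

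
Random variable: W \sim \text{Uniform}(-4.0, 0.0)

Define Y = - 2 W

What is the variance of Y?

For Y = aW + b: Var(Y) = a² * Var(W)
Var(W) = (0 + 4)^2/12 = 1.3333333
Var(Y) = (-2)² * 1.3333333 = 4 * 1.3333333 = 5.3333333

5.3333333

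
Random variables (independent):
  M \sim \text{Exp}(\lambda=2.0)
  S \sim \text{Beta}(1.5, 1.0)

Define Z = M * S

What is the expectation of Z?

For independent RVs: E[XY] = E[X]*E[Y]
E[M] = 0.5
E[S] = 0.6
E[Z] = 0.5 * 0.6 = 0.3

0.3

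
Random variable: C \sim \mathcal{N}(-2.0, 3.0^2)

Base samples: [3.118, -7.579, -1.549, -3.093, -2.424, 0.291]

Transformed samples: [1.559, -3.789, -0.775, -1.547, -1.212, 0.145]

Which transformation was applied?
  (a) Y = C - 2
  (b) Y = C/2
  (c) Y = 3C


Checking option (b) Y = C/2:
  C = 3.118 -> Y = 1.559 ✓
  C = -7.579 -> Y = -3.789 ✓
  C = -1.549 -> Y = -0.775 ✓
All samples match this transformation.

(b) C/2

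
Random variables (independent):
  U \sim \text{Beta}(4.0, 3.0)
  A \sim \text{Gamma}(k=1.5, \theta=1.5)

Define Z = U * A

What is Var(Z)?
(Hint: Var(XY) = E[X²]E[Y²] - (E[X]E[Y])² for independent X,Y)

Var(XY) = E[X²]E[Y²] - (E[X]E[Y])²
E[U] = 0.57142857, Var(U) = 0.030612245
E[A] = 2.25, Var(A) = 3.375
E[U²] = 0.030612245 + 0.57142857² = 0.35714286
E[A²] = 3.375 + 2.25² = 8.4375
Var(Z) = 0.35714286*8.4375 - (0.57142857*2.25)²
= 3.0133929 - 1.6530612 = 1.3603316

1.3603316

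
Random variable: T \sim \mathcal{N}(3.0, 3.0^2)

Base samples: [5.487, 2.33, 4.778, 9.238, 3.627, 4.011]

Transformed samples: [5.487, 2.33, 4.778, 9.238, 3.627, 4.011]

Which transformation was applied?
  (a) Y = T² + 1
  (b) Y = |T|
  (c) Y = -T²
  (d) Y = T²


Checking option (b) Y = |T|:
  T = 5.487 -> Y = 5.487 ✓
  T = 2.33 -> Y = 2.33 ✓
  T = 4.778 -> Y = 4.778 ✓
All samples match this transformation.

(b) |T|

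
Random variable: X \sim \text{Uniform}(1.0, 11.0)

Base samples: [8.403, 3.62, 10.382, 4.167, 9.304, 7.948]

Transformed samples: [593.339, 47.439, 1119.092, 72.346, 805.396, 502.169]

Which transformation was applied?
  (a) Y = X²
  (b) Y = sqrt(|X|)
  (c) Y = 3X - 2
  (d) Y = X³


Checking option (d) Y = X³:
  X = 8.403 -> Y = 593.339 ✓
  X = 3.62 -> Y = 47.439 ✓
  X = 10.382 -> Y = 1119.092 ✓
All samples match this transformation.

(d) X³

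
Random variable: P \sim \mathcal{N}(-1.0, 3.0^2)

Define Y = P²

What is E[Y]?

E[P²] = Var(P) + (E[P])² = 9 + 1 = 10

10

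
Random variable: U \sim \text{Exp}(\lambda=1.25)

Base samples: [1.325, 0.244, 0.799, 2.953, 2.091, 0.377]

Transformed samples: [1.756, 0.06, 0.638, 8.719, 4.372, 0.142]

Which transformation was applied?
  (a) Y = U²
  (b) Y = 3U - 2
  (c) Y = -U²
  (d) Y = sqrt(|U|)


Checking option (a) Y = U²:
  U = 1.325 -> Y = 1.756 ✓
  U = 0.244 -> Y = 0.06 ✓
  U = 0.799 -> Y = 0.638 ✓
All samples match this transformation.

(a) U²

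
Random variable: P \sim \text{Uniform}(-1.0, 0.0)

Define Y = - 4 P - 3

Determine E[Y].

For Y = -4P - 3:
E[Y] = -4 * E[P] - 3
E[P] = (-1 + 0)/2 = -0.5
E[Y] = -4 * (-0.5) - 3 = -1

-1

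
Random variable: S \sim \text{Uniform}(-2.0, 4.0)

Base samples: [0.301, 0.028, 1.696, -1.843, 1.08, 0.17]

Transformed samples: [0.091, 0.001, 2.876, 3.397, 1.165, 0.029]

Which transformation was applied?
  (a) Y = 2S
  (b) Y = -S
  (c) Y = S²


Checking option (c) Y = S²:
  S = 0.301 -> Y = 0.091 ✓
  S = 0.028 -> Y = 0.001 ✓
  S = 1.696 -> Y = 2.876 ✓
All samples match this transformation.

(c) S²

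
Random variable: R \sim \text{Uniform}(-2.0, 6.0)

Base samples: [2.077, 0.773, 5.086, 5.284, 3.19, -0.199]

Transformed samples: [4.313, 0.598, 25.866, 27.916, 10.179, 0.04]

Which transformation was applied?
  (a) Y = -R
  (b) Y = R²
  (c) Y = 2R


Checking option (b) Y = R²:
  R = 2.077 -> Y = 4.313 ✓
  R = 0.773 -> Y = 0.598 ✓
  R = 5.086 -> Y = 25.866 ✓
All samples match this transformation.

(b) R²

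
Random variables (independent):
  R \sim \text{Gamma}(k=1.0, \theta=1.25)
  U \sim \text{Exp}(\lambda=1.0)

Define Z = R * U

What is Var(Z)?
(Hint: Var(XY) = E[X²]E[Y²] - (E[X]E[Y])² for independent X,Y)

Var(XY) = E[X²]E[Y²] - (E[X]E[Y])²
E[R] = 1.25, Var(R) = 1.5625
E[U] = 1, Var(U) = 1
E[R²] = 1.5625 + 1.25² = 3.125
E[U²] = 1 + 1² = 2
Var(Z) = 3.125*2 - (1.25*1)²
= 6.25 - 1.5625 = 4.6875

4.6875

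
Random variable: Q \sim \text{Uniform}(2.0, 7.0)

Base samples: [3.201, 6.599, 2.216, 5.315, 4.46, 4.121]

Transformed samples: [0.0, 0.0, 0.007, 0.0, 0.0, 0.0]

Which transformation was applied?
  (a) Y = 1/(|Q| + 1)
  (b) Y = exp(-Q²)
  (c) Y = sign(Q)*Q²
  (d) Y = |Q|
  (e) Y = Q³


Checking option (b) Y = exp(-Q²):
  Q = 3.201 -> Y = 0.0 ✓
  Q = 6.599 -> Y = 0.0 ✓
  Q = 2.216 -> Y = 0.007 ✓
All samples match this transformation.

(b) exp(-Q²)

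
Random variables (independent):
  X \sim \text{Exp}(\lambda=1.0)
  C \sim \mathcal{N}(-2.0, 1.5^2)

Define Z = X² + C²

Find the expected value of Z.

E[Z] = E[X²] + E[C²]
E[X²] = Var(X) + E[X]² = 1 + 1 = 2
E[C²] = Var(C) + E[C]² = 2.25 + 4 = 6.25
E[Z] = 2 + 6.25 = 8.25

8.25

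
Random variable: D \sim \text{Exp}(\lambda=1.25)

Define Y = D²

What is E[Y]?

E[D²] = Var(D) + (E[D])² = 0.64 + 0.64 = 1.28

1.28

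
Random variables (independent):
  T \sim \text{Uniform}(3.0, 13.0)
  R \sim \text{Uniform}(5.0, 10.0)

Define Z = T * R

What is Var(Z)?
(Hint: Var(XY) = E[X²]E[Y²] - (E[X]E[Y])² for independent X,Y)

Var(XY) = E[X²]E[Y²] - (E[X]E[Y])²
E[T] = 8, Var(T) = 8.3333333
E[R] = 7.5, Var(R) = 2.0833333
E[T²] = 8.3333333 + 8² = 72.333333
E[R²] = 2.0833333 + 7.5² = 58.333333
Var(Z) = 72.333333*58.333333 - (8*7.5)²
= 4219.4444 - 3600 = 619.44444

619.44444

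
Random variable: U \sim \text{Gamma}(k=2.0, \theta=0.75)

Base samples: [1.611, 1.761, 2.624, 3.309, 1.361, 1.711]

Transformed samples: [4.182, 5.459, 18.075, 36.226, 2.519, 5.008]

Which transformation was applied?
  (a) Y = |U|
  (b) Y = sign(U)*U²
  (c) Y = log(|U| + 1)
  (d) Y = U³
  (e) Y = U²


Checking option (d) Y = U³:
  U = 1.611 -> Y = 4.182 ✓
  U = 1.761 -> Y = 5.459 ✓
  U = 2.624 -> Y = 18.075 ✓
All samples match this transformation.

(d) U³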